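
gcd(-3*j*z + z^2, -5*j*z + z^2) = z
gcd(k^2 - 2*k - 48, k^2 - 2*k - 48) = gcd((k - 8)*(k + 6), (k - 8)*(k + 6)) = k^2 - 2*k - 48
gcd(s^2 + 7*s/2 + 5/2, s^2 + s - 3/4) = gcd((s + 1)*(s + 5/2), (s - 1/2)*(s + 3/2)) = 1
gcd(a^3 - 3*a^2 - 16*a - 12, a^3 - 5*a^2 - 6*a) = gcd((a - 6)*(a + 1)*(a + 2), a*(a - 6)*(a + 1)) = a^2 - 5*a - 6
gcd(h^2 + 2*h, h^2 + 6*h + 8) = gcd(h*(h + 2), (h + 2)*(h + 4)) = h + 2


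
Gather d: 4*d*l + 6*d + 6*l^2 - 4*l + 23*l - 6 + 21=d*(4*l + 6) + 6*l^2 + 19*l + 15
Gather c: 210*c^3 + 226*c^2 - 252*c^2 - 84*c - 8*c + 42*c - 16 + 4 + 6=210*c^3 - 26*c^2 - 50*c - 6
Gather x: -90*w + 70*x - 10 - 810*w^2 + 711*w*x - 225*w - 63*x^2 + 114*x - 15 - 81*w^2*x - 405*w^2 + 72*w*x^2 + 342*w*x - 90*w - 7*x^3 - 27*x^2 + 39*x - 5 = -1215*w^2 - 405*w - 7*x^3 + x^2*(72*w - 90) + x*(-81*w^2 + 1053*w + 223) - 30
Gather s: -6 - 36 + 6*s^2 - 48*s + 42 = 6*s^2 - 48*s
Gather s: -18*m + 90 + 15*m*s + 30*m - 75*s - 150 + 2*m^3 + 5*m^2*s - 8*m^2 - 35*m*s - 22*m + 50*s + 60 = 2*m^3 - 8*m^2 - 10*m + s*(5*m^2 - 20*m - 25)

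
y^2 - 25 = (y - 5)*(y + 5)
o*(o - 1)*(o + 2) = o^3 + o^2 - 2*o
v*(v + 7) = v^2 + 7*v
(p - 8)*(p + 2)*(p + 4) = p^3 - 2*p^2 - 40*p - 64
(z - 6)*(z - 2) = z^2 - 8*z + 12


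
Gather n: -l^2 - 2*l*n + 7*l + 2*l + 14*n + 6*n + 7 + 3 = -l^2 + 9*l + n*(20 - 2*l) + 10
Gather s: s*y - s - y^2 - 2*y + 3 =s*(y - 1) - y^2 - 2*y + 3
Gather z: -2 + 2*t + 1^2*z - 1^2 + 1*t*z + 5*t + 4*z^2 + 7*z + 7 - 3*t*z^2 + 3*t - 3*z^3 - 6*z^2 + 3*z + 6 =10*t - 3*z^3 + z^2*(-3*t - 2) + z*(t + 11) + 10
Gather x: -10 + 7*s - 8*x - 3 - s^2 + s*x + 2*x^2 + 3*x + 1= -s^2 + 7*s + 2*x^2 + x*(s - 5) - 12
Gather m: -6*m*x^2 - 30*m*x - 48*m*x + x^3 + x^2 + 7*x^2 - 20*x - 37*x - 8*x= m*(-6*x^2 - 78*x) + x^3 + 8*x^2 - 65*x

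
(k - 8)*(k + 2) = k^2 - 6*k - 16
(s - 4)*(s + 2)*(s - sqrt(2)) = s^3 - 2*s^2 - sqrt(2)*s^2 - 8*s + 2*sqrt(2)*s + 8*sqrt(2)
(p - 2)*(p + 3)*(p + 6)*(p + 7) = p^4 + 14*p^3 + 49*p^2 - 36*p - 252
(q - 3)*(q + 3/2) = q^2 - 3*q/2 - 9/2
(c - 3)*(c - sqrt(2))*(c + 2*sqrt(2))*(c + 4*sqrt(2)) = c^4 - 3*c^3 + 5*sqrt(2)*c^3 - 15*sqrt(2)*c^2 + 4*c^2 - 16*sqrt(2)*c - 12*c + 48*sqrt(2)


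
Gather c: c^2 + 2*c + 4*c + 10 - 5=c^2 + 6*c + 5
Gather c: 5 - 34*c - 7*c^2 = -7*c^2 - 34*c + 5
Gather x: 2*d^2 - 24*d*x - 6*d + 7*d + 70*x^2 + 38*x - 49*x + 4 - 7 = 2*d^2 + d + 70*x^2 + x*(-24*d - 11) - 3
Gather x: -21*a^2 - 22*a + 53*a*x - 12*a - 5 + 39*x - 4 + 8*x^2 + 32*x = -21*a^2 - 34*a + 8*x^2 + x*(53*a + 71) - 9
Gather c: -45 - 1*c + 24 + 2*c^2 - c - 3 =2*c^2 - 2*c - 24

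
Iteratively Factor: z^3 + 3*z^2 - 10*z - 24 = (z - 3)*(z^2 + 6*z + 8) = (z - 3)*(z + 2)*(z + 4)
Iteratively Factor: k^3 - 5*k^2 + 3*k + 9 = (k - 3)*(k^2 - 2*k - 3) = (k - 3)^2*(k + 1)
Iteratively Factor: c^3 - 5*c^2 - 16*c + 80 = (c - 5)*(c^2 - 16) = (c - 5)*(c - 4)*(c + 4)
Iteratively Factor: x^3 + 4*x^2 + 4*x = (x)*(x^2 + 4*x + 4) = x*(x + 2)*(x + 2)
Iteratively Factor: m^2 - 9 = (m - 3)*(m + 3)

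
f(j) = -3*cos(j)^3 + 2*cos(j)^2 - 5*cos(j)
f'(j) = 9*sin(j)*cos(j)^2 - 4*sin(j)*cos(j) + 5*sin(j)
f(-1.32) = -1.16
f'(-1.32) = -4.42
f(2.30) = 5.11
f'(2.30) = 8.70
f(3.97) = 5.22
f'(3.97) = -8.71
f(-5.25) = -2.44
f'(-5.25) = 4.56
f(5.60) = -4.07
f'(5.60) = -4.62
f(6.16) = -5.92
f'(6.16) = -1.22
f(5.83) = -5.06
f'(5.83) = -3.80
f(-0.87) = -3.20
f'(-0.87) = -4.71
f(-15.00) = 6.27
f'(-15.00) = -8.61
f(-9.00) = 8.49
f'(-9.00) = -6.64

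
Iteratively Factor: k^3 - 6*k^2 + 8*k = (k)*(k^2 - 6*k + 8) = k*(k - 2)*(k - 4)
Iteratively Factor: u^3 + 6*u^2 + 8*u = (u)*(u^2 + 6*u + 8) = u*(u + 2)*(u + 4)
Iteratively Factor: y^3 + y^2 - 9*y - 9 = (y - 3)*(y^2 + 4*y + 3) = (y - 3)*(y + 1)*(y + 3)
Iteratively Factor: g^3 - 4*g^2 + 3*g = (g - 3)*(g^2 - g) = g*(g - 3)*(g - 1)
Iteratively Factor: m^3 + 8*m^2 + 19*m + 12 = (m + 4)*(m^2 + 4*m + 3) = (m + 3)*(m + 4)*(m + 1)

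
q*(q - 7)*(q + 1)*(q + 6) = q^4 - 43*q^2 - 42*q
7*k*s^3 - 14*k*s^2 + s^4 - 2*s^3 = s^2*(7*k + s)*(s - 2)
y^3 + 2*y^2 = y^2*(y + 2)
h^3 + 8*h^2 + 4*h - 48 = (h - 2)*(h + 4)*(h + 6)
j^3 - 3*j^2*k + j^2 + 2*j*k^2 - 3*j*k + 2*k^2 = (j + 1)*(j - 2*k)*(j - k)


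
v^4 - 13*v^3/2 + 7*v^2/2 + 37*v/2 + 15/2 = (v - 5)*(v - 3)*(v + 1/2)*(v + 1)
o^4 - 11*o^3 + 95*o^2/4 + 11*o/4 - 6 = (o - 8)*(o - 3)*(o - 1/2)*(o + 1/2)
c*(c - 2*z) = c^2 - 2*c*z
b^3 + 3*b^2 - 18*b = b*(b - 3)*(b + 6)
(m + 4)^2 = m^2 + 8*m + 16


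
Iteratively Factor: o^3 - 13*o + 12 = (o - 3)*(o^2 + 3*o - 4) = (o - 3)*(o + 4)*(o - 1)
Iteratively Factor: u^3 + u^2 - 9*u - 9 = (u - 3)*(u^2 + 4*u + 3) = (u - 3)*(u + 1)*(u + 3)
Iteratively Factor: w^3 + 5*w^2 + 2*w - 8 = (w - 1)*(w^2 + 6*w + 8) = (w - 1)*(w + 2)*(w + 4)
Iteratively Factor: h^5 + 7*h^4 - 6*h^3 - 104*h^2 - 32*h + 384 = (h + 4)*(h^4 + 3*h^3 - 18*h^2 - 32*h + 96) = (h + 4)^2*(h^3 - h^2 - 14*h + 24) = (h + 4)^3*(h^2 - 5*h + 6) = (h - 3)*(h + 4)^3*(h - 2)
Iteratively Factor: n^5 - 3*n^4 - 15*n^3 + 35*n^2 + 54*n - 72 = (n - 1)*(n^4 - 2*n^3 - 17*n^2 + 18*n + 72) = (n - 4)*(n - 1)*(n^3 + 2*n^2 - 9*n - 18) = (n - 4)*(n - 1)*(n + 2)*(n^2 - 9) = (n - 4)*(n - 1)*(n + 2)*(n + 3)*(n - 3)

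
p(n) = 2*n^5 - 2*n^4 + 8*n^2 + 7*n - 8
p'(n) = 10*n^4 - 8*n^3 + 16*n + 7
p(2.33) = 130.14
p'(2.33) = 237.81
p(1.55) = 28.42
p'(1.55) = 59.73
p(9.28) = 123561.14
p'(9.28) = 67925.84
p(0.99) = 6.75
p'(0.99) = 24.68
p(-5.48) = -11493.77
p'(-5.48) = 10254.10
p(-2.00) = -86.00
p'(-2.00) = 199.00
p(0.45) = -3.28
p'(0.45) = 13.88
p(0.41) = -3.82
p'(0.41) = 13.29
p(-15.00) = -1618313.00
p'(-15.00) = 533017.00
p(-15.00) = -1618313.00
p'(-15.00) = 533017.00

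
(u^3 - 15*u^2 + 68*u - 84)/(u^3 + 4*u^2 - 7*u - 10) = (u^2 - 13*u + 42)/(u^2 + 6*u + 5)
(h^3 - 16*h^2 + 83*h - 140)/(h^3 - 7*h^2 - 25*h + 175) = (h - 4)/(h + 5)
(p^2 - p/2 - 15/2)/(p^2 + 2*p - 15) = (p + 5/2)/(p + 5)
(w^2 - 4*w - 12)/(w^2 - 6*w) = (w + 2)/w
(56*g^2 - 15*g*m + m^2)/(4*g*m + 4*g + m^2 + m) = (56*g^2 - 15*g*m + m^2)/(4*g*m + 4*g + m^2 + m)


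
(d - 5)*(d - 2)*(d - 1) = d^3 - 8*d^2 + 17*d - 10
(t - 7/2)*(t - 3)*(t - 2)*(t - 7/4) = t^4 - 41*t^3/4 + 307*t^2/8 - 497*t/8 + 147/4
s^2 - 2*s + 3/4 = (s - 3/2)*(s - 1/2)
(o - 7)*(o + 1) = o^2 - 6*o - 7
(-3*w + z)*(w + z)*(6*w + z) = -18*w^3 - 15*w^2*z + 4*w*z^2 + z^3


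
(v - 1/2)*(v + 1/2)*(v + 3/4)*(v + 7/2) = v^4 + 17*v^3/4 + 19*v^2/8 - 17*v/16 - 21/32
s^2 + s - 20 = (s - 4)*(s + 5)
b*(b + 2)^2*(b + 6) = b^4 + 10*b^3 + 28*b^2 + 24*b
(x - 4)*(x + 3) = x^2 - x - 12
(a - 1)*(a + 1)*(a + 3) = a^3 + 3*a^2 - a - 3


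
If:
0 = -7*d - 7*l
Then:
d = -l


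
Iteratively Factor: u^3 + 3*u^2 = (u + 3)*(u^2) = u*(u + 3)*(u)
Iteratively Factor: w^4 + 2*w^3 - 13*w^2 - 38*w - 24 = (w + 3)*(w^3 - w^2 - 10*w - 8) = (w + 1)*(w + 3)*(w^2 - 2*w - 8) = (w - 4)*(w + 1)*(w + 3)*(w + 2)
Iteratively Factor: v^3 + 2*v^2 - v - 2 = (v + 2)*(v^2 - 1) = (v + 1)*(v + 2)*(v - 1)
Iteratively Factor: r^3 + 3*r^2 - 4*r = (r + 4)*(r^2 - r) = r*(r + 4)*(r - 1)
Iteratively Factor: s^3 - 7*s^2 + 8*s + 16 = (s - 4)*(s^2 - 3*s - 4) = (s - 4)^2*(s + 1)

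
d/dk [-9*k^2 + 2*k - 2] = 2 - 18*k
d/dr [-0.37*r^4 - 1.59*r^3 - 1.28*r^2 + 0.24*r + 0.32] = -1.48*r^3 - 4.77*r^2 - 2.56*r + 0.24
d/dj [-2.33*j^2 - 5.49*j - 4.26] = -4.66*j - 5.49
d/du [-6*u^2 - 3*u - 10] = -12*u - 3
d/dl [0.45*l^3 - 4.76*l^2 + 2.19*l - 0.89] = 1.35*l^2 - 9.52*l + 2.19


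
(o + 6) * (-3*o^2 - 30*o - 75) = -3*o^3 - 48*o^2 - 255*o - 450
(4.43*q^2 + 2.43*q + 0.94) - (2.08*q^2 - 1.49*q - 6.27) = 2.35*q^2 + 3.92*q + 7.21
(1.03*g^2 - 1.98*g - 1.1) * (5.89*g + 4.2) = 6.0667*g^3 - 7.3362*g^2 - 14.795*g - 4.62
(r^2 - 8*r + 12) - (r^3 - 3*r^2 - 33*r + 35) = -r^3 + 4*r^2 + 25*r - 23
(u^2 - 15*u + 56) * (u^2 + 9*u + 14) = u^4 - 6*u^3 - 65*u^2 + 294*u + 784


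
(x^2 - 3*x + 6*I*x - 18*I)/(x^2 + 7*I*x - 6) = (x - 3)/(x + I)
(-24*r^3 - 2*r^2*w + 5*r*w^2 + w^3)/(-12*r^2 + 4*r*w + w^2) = (12*r^2 + 7*r*w + w^2)/(6*r + w)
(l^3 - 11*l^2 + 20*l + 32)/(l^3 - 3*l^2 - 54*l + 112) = (l^2 - 3*l - 4)/(l^2 + 5*l - 14)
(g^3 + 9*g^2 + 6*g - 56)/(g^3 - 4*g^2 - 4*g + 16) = (g^2 + 11*g + 28)/(g^2 - 2*g - 8)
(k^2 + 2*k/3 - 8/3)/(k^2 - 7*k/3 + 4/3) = (k + 2)/(k - 1)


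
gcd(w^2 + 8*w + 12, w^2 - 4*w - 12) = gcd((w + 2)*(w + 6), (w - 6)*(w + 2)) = w + 2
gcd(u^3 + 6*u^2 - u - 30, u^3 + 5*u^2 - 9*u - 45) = u^2 + 8*u + 15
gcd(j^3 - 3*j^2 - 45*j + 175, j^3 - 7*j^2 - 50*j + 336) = j + 7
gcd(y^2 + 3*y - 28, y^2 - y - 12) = y - 4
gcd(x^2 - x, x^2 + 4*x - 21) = 1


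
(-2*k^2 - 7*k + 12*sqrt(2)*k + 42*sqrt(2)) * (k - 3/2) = -2*k^3 - 4*k^2 + 12*sqrt(2)*k^2 + 21*k/2 + 24*sqrt(2)*k - 63*sqrt(2)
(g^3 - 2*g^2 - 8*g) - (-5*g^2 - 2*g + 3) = g^3 + 3*g^2 - 6*g - 3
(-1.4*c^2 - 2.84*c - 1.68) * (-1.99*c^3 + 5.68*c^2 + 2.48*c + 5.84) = 2.786*c^5 - 2.3004*c^4 - 16.26*c^3 - 24.7616*c^2 - 20.752*c - 9.8112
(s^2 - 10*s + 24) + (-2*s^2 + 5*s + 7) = -s^2 - 5*s + 31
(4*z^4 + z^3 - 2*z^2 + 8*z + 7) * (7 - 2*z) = -8*z^5 + 26*z^4 + 11*z^3 - 30*z^2 + 42*z + 49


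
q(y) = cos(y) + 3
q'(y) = -sin(y)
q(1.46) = 3.11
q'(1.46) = -0.99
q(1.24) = 3.32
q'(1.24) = -0.95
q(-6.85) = 3.84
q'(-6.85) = 0.54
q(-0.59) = 3.83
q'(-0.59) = 0.56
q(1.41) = 3.16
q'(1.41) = -0.99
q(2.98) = 2.01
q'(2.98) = -0.16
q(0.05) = 4.00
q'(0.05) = -0.05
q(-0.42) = 3.91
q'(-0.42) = 0.41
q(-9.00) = 2.09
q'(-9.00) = 0.41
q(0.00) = 4.00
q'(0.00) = 0.00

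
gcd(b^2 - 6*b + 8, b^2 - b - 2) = b - 2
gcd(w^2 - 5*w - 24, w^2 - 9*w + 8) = w - 8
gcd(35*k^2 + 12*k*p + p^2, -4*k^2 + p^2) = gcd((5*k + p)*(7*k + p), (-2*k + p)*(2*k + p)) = 1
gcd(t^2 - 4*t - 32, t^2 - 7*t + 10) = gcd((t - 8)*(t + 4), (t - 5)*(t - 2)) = 1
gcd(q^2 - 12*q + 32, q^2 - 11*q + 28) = q - 4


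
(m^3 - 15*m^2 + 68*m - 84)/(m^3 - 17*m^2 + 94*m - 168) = (m - 2)/(m - 4)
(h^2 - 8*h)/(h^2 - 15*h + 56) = h/(h - 7)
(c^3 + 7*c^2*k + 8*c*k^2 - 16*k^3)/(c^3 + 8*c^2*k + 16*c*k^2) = (c - k)/c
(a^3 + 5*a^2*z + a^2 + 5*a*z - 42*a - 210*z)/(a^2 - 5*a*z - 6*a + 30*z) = (-a^2 - 5*a*z - 7*a - 35*z)/(-a + 5*z)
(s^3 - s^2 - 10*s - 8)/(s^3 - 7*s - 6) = (s - 4)/(s - 3)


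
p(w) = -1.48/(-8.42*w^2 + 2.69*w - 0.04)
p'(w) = -1.48*(16.84*w - 2.69)/(-8.42*w^2 + 2.69*w - 0.04)^2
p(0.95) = 0.29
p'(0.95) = -0.76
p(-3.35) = 0.01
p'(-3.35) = 0.01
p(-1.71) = 0.05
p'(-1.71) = 0.05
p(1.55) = 0.09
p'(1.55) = -0.13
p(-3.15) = 0.02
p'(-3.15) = 0.01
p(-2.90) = 0.02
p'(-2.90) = 0.01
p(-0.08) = 4.79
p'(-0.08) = 62.54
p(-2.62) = 0.02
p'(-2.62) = 0.02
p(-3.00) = 0.02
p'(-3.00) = 0.01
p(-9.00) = 0.00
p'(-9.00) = 0.00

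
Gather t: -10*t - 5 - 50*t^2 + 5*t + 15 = -50*t^2 - 5*t + 10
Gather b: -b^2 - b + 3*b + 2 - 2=-b^2 + 2*b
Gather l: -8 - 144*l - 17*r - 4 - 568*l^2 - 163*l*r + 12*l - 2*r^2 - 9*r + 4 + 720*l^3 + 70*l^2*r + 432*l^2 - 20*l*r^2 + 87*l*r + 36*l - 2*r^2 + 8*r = 720*l^3 + l^2*(70*r - 136) + l*(-20*r^2 - 76*r - 96) - 4*r^2 - 18*r - 8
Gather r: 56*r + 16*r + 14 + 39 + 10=72*r + 63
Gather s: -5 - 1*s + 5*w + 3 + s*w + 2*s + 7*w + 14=s*(w + 1) + 12*w + 12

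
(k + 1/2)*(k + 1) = k^2 + 3*k/2 + 1/2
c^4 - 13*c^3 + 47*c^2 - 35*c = c*(c - 7)*(c - 5)*(c - 1)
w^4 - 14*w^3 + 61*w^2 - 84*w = w*(w - 7)*(w - 4)*(w - 3)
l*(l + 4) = l^2 + 4*l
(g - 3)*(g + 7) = g^2 + 4*g - 21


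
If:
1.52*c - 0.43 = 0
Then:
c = 0.28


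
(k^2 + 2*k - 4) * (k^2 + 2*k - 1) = k^4 + 4*k^3 - k^2 - 10*k + 4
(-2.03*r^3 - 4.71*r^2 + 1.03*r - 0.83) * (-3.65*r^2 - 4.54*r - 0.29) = 7.4095*r^5 + 26.4077*r^4 + 18.2126*r^3 - 0.280800000000001*r^2 + 3.4695*r + 0.2407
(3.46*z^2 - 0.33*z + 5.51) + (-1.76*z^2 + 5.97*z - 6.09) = 1.7*z^2 + 5.64*z - 0.58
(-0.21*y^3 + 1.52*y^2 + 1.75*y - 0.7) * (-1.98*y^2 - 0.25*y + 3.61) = 0.4158*y^5 - 2.9571*y^4 - 4.6031*y^3 + 6.4357*y^2 + 6.4925*y - 2.527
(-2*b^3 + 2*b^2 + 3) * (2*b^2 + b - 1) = -4*b^5 + 2*b^4 + 4*b^3 + 4*b^2 + 3*b - 3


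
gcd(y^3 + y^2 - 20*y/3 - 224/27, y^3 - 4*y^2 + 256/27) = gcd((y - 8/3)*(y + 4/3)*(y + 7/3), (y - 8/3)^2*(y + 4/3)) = y^2 - 4*y/3 - 32/9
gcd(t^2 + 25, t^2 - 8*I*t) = 1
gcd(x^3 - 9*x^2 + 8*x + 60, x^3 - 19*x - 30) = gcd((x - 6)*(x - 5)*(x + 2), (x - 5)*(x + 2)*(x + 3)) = x^2 - 3*x - 10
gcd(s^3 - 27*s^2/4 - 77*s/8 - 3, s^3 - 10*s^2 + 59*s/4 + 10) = s^2 - 15*s/2 - 4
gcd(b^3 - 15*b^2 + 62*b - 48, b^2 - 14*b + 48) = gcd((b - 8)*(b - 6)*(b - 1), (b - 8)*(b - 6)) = b^2 - 14*b + 48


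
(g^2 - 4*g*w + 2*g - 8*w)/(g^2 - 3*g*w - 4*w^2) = (g + 2)/(g + w)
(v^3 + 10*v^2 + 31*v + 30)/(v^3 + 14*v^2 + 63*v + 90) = (v + 2)/(v + 6)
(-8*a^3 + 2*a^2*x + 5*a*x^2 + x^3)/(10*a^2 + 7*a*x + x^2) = (-4*a^2 + 3*a*x + x^2)/(5*a + x)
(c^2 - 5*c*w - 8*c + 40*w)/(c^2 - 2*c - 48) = (c - 5*w)/(c + 6)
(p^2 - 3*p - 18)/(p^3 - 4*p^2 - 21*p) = (p - 6)/(p*(p - 7))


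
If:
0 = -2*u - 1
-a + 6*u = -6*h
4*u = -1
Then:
No Solution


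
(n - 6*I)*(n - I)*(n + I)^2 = n^4 - 5*I*n^3 + 7*n^2 - 5*I*n + 6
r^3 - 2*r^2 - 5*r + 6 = (r - 3)*(r - 1)*(r + 2)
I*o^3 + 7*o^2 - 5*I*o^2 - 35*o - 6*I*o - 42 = (o - 6)*(o - 7*I)*(I*o + I)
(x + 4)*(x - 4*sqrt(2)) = x^2 - 4*sqrt(2)*x + 4*x - 16*sqrt(2)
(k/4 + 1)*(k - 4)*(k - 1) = k^3/4 - k^2/4 - 4*k + 4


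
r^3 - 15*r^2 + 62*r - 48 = (r - 8)*(r - 6)*(r - 1)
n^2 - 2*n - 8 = (n - 4)*(n + 2)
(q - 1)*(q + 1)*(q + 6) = q^3 + 6*q^2 - q - 6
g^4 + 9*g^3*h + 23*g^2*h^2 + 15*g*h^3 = g*(g + h)*(g + 3*h)*(g + 5*h)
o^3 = o^3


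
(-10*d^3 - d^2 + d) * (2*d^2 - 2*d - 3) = -20*d^5 + 18*d^4 + 34*d^3 + d^2 - 3*d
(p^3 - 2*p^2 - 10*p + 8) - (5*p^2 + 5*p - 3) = p^3 - 7*p^2 - 15*p + 11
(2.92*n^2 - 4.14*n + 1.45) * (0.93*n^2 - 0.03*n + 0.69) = 2.7156*n^4 - 3.9378*n^3 + 3.4875*n^2 - 2.9001*n + 1.0005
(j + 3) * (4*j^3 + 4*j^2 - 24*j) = 4*j^4 + 16*j^3 - 12*j^2 - 72*j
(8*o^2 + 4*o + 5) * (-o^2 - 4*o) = -8*o^4 - 36*o^3 - 21*o^2 - 20*o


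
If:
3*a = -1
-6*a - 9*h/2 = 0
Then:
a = -1/3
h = 4/9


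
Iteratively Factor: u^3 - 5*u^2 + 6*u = (u)*(u^2 - 5*u + 6) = u*(u - 3)*(u - 2)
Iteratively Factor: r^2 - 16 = (r + 4)*(r - 4)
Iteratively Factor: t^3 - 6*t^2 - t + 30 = (t - 3)*(t^2 - 3*t - 10) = (t - 3)*(t + 2)*(t - 5)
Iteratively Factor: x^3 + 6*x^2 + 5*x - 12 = (x + 3)*(x^2 + 3*x - 4) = (x + 3)*(x + 4)*(x - 1)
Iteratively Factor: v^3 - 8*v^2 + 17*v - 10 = (v - 1)*(v^2 - 7*v + 10) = (v - 5)*(v - 1)*(v - 2)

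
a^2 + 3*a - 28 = (a - 4)*(a + 7)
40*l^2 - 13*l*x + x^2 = (-8*l + x)*(-5*l + x)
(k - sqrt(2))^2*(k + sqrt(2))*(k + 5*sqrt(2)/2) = k^4 + 3*sqrt(2)*k^3/2 - 7*k^2 - 3*sqrt(2)*k + 10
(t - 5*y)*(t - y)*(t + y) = t^3 - 5*t^2*y - t*y^2 + 5*y^3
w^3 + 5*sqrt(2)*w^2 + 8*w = w*(w + sqrt(2))*(w + 4*sqrt(2))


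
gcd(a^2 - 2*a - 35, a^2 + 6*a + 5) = a + 5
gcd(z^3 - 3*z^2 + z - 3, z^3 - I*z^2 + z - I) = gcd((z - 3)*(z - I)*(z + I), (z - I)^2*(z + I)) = z^2 + 1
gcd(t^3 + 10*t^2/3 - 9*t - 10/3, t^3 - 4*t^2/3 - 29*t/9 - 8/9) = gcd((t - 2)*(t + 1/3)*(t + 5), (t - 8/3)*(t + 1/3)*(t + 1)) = t + 1/3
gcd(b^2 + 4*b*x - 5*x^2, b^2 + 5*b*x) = b + 5*x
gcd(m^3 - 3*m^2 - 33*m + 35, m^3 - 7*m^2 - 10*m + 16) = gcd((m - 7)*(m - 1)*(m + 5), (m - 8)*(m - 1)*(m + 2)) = m - 1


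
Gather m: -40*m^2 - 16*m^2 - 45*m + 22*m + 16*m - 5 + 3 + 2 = -56*m^2 - 7*m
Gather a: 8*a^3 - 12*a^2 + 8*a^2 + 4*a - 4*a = 8*a^3 - 4*a^2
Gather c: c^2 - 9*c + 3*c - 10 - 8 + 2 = c^2 - 6*c - 16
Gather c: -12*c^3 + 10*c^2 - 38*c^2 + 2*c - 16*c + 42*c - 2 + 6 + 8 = -12*c^3 - 28*c^2 + 28*c + 12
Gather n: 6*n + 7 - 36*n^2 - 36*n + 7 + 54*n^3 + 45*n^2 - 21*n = 54*n^3 + 9*n^2 - 51*n + 14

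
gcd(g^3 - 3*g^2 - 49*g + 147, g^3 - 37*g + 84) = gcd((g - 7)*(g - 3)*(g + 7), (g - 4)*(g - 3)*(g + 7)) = g^2 + 4*g - 21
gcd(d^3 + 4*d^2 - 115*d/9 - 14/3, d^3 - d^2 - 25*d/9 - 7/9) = d^2 - 2*d - 7/9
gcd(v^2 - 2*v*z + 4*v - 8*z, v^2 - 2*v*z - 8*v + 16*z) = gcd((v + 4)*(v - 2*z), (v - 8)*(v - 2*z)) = -v + 2*z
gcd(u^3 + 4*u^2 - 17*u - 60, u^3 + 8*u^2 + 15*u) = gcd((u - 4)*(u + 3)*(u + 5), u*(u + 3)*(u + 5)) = u^2 + 8*u + 15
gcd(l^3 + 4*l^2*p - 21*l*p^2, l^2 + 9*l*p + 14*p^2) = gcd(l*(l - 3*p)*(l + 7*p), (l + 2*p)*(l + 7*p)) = l + 7*p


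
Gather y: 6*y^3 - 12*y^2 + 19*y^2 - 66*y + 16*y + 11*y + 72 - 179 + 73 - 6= 6*y^3 + 7*y^2 - 39*y - 40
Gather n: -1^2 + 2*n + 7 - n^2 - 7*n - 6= -n^2 - 5*n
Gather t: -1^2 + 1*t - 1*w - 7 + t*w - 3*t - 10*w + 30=t*(w - 2) - 11*w + 22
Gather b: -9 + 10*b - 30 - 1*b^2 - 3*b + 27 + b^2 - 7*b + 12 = 0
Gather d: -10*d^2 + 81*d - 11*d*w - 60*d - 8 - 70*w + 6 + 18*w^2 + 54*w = -10*d^2 + d*(21 - 11*w) + 18*w^2 - 16*w - 2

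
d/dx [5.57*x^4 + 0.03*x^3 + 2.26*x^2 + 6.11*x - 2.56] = 22.28*x^3 + 0.09*x^2 + 4.52*x + 6.11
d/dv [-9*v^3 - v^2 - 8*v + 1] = -27*v^2 - 2*v - 8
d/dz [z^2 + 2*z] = 2*z + 2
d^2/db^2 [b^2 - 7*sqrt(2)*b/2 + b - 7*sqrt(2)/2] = 2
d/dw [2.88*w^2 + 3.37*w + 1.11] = 5.76*w + 3.37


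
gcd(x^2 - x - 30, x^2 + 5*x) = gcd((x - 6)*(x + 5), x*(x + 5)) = x + 5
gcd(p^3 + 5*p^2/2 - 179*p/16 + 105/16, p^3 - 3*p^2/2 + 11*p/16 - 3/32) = p - 3/4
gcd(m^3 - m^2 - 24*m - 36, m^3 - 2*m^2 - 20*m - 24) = m^2 - 4*m - 12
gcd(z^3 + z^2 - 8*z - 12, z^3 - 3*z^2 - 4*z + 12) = z^2 - z - 6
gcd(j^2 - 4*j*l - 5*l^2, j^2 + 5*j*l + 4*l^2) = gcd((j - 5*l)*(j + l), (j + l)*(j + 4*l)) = j + l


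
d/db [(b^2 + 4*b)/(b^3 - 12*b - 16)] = (-b^3 - 6*b^2 - 32)/(b^5 - 2*b^4 - 20*b^3 + 8*b^2 + 128*b + 128)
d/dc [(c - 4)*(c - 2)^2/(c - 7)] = (c - 2)*((c - 7)*(3*c - 10) - (c - 4)*(c - 2))/(c - 7)^2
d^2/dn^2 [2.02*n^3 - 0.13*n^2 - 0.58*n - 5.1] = 12.12*n - 0.26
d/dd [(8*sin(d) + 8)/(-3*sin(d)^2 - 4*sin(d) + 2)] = 24*(sin(d)^2 + 2*sin(d) + 2)*cos(d)/(3*sin(d)^2 + 4*sin(d) - 2)^2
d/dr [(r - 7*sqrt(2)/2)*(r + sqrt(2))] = 2*r - 5*sqrt(2)/2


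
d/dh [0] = 0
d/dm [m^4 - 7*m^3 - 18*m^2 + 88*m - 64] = 4*m^3 - 21*m^2 - 36*m + 88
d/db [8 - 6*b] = -6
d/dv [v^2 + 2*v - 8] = 2*v + 2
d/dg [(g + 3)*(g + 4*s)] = 2*g + 4*s + 3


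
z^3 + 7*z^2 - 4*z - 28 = (z - 2)*(z + 2)*(z + 7)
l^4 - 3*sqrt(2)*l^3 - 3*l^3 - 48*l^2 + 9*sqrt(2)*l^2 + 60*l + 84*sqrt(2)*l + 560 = (l - 7)*(l + 4)*(l - 5*sqrt(2))*(l + 2*sqrt(2))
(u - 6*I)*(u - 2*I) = u^2 - 8*I*u - 12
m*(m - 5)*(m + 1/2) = m^3 - 9*m^2/2 - 5*m/2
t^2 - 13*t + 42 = (t - 7)*(t - 6)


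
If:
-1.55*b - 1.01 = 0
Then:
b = -0.65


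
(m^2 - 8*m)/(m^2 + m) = (m - 8)/(m + 1)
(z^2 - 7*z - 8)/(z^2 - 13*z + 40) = (z + 1)/(z - 5)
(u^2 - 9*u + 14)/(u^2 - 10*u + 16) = (u - 7)/(u - 8)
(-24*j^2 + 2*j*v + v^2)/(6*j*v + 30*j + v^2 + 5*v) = (-4*j + v)/(v + 5)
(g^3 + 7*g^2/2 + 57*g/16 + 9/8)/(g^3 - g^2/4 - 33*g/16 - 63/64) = 4*(g + 2)/(4*g - 7)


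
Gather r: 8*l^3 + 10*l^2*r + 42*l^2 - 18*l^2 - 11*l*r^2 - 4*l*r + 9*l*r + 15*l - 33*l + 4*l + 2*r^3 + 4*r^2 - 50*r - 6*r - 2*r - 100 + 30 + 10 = 8*l^3 + 24*l^2 - 14*l + 2*r^3 + r^2*(4 - 11*l) + r*(10*l^2 + 5*l - 58) - 60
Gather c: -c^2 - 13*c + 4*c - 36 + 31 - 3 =-c^2 - 9*c - 8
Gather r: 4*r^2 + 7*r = 4*r^2 + 7*r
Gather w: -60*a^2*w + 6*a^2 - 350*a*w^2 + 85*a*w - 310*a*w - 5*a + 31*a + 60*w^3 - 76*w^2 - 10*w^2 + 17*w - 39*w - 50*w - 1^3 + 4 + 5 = 6*a^2 + 26*a + 60*w^3 + w^2*(-350*a - 86) + w*(-60*a^2 - 225*a - 72) + 8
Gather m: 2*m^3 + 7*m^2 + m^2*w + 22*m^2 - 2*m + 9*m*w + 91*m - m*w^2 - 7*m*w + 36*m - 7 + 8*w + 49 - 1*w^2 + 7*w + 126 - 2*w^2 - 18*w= 2*m^3 + m^2*(w + 29) + m*(-w^2 + 2*w + 125) - 3*w^2 - 3*w + 168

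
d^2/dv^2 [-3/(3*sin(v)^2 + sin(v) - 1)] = 3*(36*sin(v)^4 + 9*sin(v)^3 - 41*sin(v)^2 - 17*sin(v) - 8)/(3*sin(v)^2 + sin(v) - 1)^3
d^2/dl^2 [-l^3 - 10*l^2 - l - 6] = -6*l - 20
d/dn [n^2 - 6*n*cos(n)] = 6*n*sin(n) + 2*n - 6*cos(n)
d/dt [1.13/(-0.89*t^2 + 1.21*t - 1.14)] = (2.0114*t - 1.3673)/(0.89*t^2 - 1.21*t + 1.14)^2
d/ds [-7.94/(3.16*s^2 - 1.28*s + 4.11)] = (50.1808*s - 10.1632)/(3.16*s^2 - 1.28*s + 4.11)^2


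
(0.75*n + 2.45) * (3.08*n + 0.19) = 2.31*n^2 + 7.6885*n + 0.4655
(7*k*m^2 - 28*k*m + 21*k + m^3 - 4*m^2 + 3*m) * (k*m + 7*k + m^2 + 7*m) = 7*k^2*m^3 + 21*k^2*m^2 - 175*k^2*m + 147*k^2 + 8*k*m^4 + 24*k*m^3 - 200*k*m^2 + 168*k*m + m^5 + 3*m^4 - 25*m^3 + 21*m^2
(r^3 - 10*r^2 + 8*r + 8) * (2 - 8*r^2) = -8*r^5 + 80*r^4 - 62*r^3 - 84*r^2 + 16*r + 16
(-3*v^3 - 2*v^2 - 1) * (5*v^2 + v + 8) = -15*v^5 - 13*v^4 - 26*v^3 - 21*v^2 - v - 8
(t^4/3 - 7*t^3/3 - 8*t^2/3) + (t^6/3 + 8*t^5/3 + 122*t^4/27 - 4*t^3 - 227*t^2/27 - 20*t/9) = t^6/3 + 8*t^5/3 + 131*t^4/27 - 19*t^3/3 - 299*t^2/27 - 20*t/9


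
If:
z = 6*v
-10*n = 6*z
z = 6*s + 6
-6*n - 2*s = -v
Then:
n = 36/103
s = -113/103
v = -10/103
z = -60/103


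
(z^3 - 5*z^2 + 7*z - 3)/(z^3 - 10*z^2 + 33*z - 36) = (z^2 - 2*z + 1)/(z^2 - 7*z + 12)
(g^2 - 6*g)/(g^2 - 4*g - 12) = g/(g + 2)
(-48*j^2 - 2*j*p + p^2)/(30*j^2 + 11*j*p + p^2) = (-8*j + p)/(5*j + p)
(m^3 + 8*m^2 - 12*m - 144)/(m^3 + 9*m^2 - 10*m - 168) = (m + 6)/(m + 7)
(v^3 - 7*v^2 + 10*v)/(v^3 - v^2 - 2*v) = (v - 5)/(v + 1)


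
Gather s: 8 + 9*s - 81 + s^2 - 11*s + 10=s^2 - 2*s - 63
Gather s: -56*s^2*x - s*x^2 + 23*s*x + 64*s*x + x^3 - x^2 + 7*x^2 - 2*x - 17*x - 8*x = -56*s^2*x + s*(-x^2 + 87*x) + x^3 + 6*x^2 - 27*x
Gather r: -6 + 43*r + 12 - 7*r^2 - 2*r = -7*r^2 + 41*r + 6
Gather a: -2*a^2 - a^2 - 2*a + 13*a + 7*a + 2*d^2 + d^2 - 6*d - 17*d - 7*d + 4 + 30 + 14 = -3*a^2 + 18*a + 3*d^2 - 30*d + 48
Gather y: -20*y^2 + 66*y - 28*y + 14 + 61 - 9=-20*y^2 + 38*y + 66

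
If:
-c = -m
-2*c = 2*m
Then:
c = 0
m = 0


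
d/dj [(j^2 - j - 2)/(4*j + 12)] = (j^2 + 6*j - 1)/(4*(j^2 + 6*j + 9))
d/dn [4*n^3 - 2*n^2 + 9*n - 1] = 12*n^2 - 4*n + 9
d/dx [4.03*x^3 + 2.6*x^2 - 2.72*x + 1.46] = 12.09*x^2 + 5.2*x - 2.72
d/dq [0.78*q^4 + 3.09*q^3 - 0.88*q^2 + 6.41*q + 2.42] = 3.12*q^3 + 9.27*q^2 - 1.76*q + 6.41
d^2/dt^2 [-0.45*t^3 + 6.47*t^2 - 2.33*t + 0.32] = 12.94 - 2.7*t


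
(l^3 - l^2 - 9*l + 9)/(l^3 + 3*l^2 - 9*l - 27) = (l - 1)/(l + 3)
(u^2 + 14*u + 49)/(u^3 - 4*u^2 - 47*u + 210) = (u + 7)/(u^2 - 11*u + 30)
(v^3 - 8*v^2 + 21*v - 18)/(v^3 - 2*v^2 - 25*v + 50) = (v^2 - 6*v + 9)/(v^2 - 25)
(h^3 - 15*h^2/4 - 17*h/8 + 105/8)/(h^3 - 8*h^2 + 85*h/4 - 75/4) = (4*h + 7)/(2*(2*h - 5))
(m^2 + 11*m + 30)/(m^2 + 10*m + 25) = (m + 6)/(m + 5)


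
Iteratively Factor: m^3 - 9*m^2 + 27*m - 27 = (m - 3)*(m^2 - 6*m + 9) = (m - 3)^2*(m - 3)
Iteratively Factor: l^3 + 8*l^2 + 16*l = (l + 4)*(l^2 + 4*l) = l*(l + 4)*(l + 4)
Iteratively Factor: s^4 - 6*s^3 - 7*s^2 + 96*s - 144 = (s - 3)*(s^3 - 3*s^2 - 16*s + 48) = (s - 4)*(s - 3)*(s^2 + s - 12) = (s - 4)*(s - 3)^2*(s + 4)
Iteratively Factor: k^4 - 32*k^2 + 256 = (k - 4)*(k^3 + 4*k^2 - 16*k - 64) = (k - 4)*(k + 4)*(k^2 - 16) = (k - 4)^2*(k + 4)*(k + 4)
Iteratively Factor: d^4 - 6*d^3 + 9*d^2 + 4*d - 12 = (d + 1)*(d^3 - 7*d^2 + 16*d - 12) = (d - 2)*(d + 1)*(d^2 - 5*d + 6) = (d - 2)^2*(d + 1)*(d - 3)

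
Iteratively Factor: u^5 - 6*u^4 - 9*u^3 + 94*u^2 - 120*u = (u - 2)*(u^4 - 4*u^3 - 17*u^2 + 60*u) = u*(u - 2)*(u^3 - 4*u^2 - 17*u + 60) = u*(u - 3)*(u - 2)*(u^2 - u - 20) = u*(u - 3)*(u - 2)*(u + 4)*(u - 5)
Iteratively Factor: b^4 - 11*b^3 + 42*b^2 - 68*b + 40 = (b - 2)*(b^3 - 9*b^2 + 24*b - 20) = (b - 5)*(b - 2)*(b^2 - 4*b + 4) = (b - 5)*(b - 2)^2*(b - 2)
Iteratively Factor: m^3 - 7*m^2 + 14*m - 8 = (m - 1)*(m^2 - 6*m + 8) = (m - 2)*(m - 1)*(m - 4)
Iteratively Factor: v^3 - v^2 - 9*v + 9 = (v + 3)*(v^2 - 4*v + 3) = (v - 3)*(v + 3)*(v - 1)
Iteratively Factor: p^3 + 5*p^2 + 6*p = (p + 3)*(p^2 + 2*p) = p*(p + 3)*(p + 2)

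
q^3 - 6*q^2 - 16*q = q*(q - 8)*(q + 2)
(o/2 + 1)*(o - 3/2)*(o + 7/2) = o^3/2 + 2*o^2 - 5*o/8 - 21/4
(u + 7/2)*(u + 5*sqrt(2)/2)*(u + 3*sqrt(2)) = u^3 + 7*u^2/2 + 11*sqrt(2)*u^2/2 + 15*u + 77*sqrt(2)*u/4 + 105/2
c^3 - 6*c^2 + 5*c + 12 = (c - 4)*(c - 3)*(c + 1)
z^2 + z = z*(z + 1)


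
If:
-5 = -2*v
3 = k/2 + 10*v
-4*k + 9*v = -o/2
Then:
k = -44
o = -397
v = 5/2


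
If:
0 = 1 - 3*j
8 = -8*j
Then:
No Solution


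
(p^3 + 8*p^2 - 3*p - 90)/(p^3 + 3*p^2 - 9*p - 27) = (p^2 + 11*p + 30)/(p^2 + 6*p + 9)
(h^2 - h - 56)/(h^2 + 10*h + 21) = (h - 8)/(h + 3)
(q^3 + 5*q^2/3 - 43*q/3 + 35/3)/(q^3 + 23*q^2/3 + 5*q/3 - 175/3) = (q - 1)/(q + 5)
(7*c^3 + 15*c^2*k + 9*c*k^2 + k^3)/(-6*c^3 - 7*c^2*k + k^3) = (-7*c^2 - 8*c*k - k^2)/(6*c^2 + c*k - k^2)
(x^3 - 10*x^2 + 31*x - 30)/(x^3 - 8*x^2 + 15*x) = (x - 2)/x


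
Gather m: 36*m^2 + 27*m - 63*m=36*m^2 - 36*m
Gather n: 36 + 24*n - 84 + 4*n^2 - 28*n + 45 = 4*n^2 - 4*n - 3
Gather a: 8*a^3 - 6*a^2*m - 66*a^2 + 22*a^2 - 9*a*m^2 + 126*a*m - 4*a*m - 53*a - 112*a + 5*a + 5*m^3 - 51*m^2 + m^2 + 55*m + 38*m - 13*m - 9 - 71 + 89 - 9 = 8*a^3 + a^2*(-6*m - 44) + a*(-9*m^2 + 122*m - 160) + 5*m^3 - 50*m^2 + 80*m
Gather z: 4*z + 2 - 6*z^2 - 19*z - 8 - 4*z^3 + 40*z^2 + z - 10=-4*z^3 + 34*z^2 - 14*z - 16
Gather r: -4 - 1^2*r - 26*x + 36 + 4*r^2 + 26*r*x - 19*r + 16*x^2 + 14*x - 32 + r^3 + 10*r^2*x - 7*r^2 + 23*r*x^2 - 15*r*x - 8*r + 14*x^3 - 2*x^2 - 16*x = r^3 + r^2*(10*x - 3) + r*(23*x^2 + 11*x - 28) + 14*x^3 + 14*x^2 - 28*x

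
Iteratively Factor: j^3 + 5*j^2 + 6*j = (j + 3)*(j^2 + 2*j) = j*(j + 3)*(j + 2)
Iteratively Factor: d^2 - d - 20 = (d - 5)*(d + 4)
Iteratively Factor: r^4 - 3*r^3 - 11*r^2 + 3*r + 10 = (r + 1)*(r^3 - 4*r^2 - 7*r + 10) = (r - 5)*(r + 1)*(r^2 + r - 2) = (r - 5)*(r - 1)*(r + 1)*(r + 2)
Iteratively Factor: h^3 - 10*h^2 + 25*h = (h - 5)*(h^2 - 5*h) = h*(h - 5)*(h - 5)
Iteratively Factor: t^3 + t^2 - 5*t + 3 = (t + 3)*(t^2 - 2*t + 1) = (t - 1)*(t + 3)*(t - 1)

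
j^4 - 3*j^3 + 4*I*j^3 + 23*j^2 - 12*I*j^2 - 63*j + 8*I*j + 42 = (j - 2)*(j - 1)*(j - 3*I)*(j + 7*I)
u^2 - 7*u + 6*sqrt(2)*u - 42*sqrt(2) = (u - 7)*(u + 6*sqrt(2))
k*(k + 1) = k^2 + k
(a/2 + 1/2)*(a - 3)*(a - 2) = a^3/2 - 2*a^2 + a/2 + 3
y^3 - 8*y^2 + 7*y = y*(y - 7)*(y - 1)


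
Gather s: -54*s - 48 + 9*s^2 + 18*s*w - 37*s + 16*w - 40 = 9*s^2 + s*(18*w - 91) + 16*w - 88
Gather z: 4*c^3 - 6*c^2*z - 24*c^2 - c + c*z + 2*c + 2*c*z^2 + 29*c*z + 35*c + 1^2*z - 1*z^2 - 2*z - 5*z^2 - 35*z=4*c^3 - 24*c^2 + 36*c + z^2*(2*c - 6) + z*(-6*c^2 + 30*c - 36)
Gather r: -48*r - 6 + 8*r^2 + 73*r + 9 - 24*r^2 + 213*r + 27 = -16*r^2 + 238*r + 30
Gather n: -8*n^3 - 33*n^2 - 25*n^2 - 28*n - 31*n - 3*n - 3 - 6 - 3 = -8*n^3 - 58*n^2 - 62*n - 12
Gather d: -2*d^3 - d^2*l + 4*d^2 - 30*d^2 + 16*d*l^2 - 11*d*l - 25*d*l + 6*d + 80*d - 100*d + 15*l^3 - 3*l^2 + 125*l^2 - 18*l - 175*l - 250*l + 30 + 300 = -2*d^3 + d^2*(-l - 26) + d*(16*l^2 - 36*l - 14) + 15*l^3 + 122*l^2 - 443*l + 330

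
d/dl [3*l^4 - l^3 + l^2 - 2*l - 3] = 12*l^3 - 3*l^2 + 2*l - 2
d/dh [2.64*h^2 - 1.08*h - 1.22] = 5.28*h - 1.08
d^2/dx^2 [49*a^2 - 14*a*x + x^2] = 2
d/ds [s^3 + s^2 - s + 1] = 3*s^2 + 2*s - 1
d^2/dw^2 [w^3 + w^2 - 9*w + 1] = 6*w + 2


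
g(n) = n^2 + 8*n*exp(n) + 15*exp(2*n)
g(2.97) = 6170.97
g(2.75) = 4022.08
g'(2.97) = 12023.05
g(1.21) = 202.61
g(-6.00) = 35.88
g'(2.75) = 7815.54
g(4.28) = 80772.05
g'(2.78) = 8287.68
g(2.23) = 1468.20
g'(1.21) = 399.09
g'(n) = 8*n*exp(n) + 2*n + 30*exp(2*n) + 8*exp(n)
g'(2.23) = 2839.39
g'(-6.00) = -12.10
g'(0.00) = 38.00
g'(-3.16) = -7.00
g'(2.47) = 4526.24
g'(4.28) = 159620.43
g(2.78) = 4263.56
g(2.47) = 2336.27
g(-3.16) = 8.94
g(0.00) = 15.00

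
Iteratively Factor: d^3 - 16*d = (d - 4)*(d^2 + 4*d) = (d - 4)*(d + 4)*(d)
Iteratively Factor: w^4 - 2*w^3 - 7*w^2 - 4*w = (w + 1)*(w^3 - 3*w^2 - 4*w) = (w + 1)^2*(w^2 - 4*w) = (w - 4)*(w + 1)^2*(w)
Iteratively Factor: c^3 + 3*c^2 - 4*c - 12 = (c + 3)*(c^2 - 4) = (c + 2)*(c + 3)*(c - 2)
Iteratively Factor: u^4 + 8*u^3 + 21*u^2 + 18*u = (u + 3)*(u^3 + 5*u^2 + 6*u) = (u + 2)*(u + 3)*(u^2 + 3*u) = u*(u + 2)*(u + 3)*(u + 3)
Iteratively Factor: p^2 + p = (p)*(p + 1)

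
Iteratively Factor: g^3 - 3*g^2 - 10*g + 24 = (g - 4)*(g^2 + g - 6) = (g - 4)*(g - 2)*(g + 3)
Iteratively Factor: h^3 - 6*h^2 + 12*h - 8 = (h - 2)*(h^2 - 4*h + 4) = (h - 2)^2*(h - 2)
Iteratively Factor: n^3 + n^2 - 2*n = (n)*(n^2 + n - 2) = n*(n + 2)*(n - 1)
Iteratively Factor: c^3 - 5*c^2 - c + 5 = (c + 1)*(c^2 - 6*c + 5) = (c - 1)*(c + 1)*(c - 5)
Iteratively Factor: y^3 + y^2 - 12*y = (y + 4)*(y^2 - 3*y) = y*(y + 4)*(y - 3)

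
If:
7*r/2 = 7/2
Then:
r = 1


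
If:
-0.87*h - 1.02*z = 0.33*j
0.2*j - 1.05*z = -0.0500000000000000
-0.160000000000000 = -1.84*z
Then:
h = -0.18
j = 0.21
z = 0.09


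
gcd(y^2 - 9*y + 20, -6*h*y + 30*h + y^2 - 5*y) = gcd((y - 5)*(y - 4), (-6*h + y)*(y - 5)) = y - 5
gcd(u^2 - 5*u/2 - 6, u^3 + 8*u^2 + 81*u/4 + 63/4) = u + 3/2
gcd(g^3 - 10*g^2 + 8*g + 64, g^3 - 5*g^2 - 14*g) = g + 2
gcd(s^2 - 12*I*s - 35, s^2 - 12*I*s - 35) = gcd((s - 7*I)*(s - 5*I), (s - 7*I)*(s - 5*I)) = s^2 - 12*I*s - 35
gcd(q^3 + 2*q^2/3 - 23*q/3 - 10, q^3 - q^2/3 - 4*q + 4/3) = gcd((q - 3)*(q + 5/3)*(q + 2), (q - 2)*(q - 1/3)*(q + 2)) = q + 2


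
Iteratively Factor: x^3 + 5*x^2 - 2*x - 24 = (x + 3)*(x^2 + 2*x - 8) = (x - 2)*(x + 3)*(x + 4)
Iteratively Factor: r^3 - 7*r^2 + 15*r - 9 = (r - 3)*(r^2 - 4*r + 3) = (r - 3)^2*(r - 1)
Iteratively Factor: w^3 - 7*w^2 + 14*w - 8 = (w - 4)*(w^2 - 3*w + 2) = (w - 4)*(w - 2)*(w - 1)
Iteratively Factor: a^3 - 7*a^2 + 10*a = (a)*(a^2 - 7*a + 10) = a*(a - 5)*(a - 2)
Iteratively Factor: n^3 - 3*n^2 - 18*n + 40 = (n - 2)*(n^2 - n - 20) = (n - 2)*(n + 4)*(n - 5)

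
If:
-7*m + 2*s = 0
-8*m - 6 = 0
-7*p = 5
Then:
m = -3/4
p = -5/7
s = -21/8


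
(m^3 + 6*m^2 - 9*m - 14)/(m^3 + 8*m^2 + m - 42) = (m + 1)/(m + 3)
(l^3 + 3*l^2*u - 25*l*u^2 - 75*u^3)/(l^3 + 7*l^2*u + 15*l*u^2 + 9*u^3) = (l^2 - 25*u^2)/(l^2 + 4*l*u + 3*u^2)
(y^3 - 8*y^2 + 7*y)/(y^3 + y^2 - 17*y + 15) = y*(y - 7)/(y^2 + 2*y - 15)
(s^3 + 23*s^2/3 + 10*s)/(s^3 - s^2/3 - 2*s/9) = 3*(3*s^2 + 23*s + 30)/(9*s^2 - 3*s - 2)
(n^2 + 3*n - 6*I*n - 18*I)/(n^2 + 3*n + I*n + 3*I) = (n - 6*I)/(n + I)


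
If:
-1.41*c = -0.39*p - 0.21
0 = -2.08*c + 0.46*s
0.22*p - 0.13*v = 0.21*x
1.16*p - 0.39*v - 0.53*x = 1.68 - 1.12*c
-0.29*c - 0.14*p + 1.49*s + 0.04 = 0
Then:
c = -0.02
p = -0.61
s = -0.09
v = -33.44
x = 20.06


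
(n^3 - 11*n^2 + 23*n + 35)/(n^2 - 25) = (n^2 - 6*n - 7)/(n + 5)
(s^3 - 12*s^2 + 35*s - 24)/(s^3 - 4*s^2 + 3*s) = (s - 8)/s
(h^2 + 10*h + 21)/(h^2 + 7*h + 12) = (h + 7)/(h + 4)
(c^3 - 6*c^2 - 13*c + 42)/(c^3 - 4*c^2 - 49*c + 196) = (c^2 + c - 6)/(c^2 + 3*c - 28)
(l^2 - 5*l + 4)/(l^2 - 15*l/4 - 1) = 4*(l - 1)/(4*l + 1)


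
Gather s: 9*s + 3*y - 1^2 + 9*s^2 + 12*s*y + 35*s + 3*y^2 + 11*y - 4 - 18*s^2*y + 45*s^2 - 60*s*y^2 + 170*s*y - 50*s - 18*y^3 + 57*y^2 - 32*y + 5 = s^2*(54 - 18*y) + s*(-60*y^2 + 182*y - 6) - 18*y^3 + 60*y^2 - 18*y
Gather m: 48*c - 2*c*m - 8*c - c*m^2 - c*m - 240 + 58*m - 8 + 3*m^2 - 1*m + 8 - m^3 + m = 40*c - m^3 + m^2*(3 - c) + m*(58 - 3*c) - 240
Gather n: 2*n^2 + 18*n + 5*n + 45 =2*n^2 + 23*n + 45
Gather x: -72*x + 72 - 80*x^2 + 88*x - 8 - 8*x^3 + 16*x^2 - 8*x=-8*x^3 - 64*x^2 + 8*x + 64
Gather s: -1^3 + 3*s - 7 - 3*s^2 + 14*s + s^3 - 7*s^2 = s^3 - 10*s^2 + 17*s - 8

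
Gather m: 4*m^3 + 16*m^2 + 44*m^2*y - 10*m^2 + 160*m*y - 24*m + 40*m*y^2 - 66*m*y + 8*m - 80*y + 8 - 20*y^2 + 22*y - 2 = 4*m^3 + m^2*(44*y + 6) + m*(40*y^2 + 94*y - 16) - 20*y^2 - 58*y + 6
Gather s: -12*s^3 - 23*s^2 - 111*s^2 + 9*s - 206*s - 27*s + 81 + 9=-12*s^3 - 134*s^2 - 224*s + 90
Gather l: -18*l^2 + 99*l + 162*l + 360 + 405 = -18*l^2 + 261*l + 765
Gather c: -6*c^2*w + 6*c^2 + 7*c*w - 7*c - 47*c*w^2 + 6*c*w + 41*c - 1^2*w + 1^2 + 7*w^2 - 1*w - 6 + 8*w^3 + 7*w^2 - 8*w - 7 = c^2*(6 - 6*w) + c*(-47*w^2 + 13*w + 34) + 8*w^3 + 14*w^2 - 10*w - 12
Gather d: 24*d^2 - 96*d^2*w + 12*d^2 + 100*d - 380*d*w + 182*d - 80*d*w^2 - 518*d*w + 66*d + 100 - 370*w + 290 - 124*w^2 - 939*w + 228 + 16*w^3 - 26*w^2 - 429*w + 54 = d^2*(36 - 96*w) + d*(-80*w^2 - 898*w + 348) + 16*w^3 - 150*w^2 - 1738*w + 672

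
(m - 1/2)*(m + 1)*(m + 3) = m^3 + 7*m^2/2 + m - 3/2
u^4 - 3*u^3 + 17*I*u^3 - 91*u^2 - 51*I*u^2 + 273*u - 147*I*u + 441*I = (u - 3)*(u + 3*I)*(u + 7*I)^2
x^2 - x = x*(x - 1)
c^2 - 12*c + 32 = (c - 8)*(c - 4)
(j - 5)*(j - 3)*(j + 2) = j^3 - 6*j^2 - j + 30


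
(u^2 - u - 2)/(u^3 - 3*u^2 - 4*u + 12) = (u + 1)/(u^2 - u - 6)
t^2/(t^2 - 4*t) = t/(t - 4)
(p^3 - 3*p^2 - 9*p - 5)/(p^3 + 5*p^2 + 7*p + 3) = (p - 5)/(p + 3)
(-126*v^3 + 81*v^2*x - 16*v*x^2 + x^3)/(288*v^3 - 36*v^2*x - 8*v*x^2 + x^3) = (21*v^2 - 10*v*x + x^2)/(-48*v^2 - 2*v*x + x^2)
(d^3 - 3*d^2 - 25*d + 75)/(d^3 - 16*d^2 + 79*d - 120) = (d + 5)/(d - 8)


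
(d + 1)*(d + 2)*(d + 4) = d^3 + 7*d^2 + 14*d + 8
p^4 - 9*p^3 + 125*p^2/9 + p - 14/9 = (p - 7)*(p - 2)*(p - 1/3)*(p + 1/3)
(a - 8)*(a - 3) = a^2 - 11*a + 24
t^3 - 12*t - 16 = (t - 4)*(t + 2)^2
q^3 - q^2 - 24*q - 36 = (q - 6)*(q + 2)*(q + 3)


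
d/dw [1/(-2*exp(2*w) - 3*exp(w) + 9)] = (4*exp(w) + 3)*exp(w)/(2*exp(2*w) + 3*exp(w) - 9)^2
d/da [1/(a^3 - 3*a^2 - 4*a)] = (-3*a^2 + 6*a + 4)/(a^2*(-a^2 + 3*a + 4)^2)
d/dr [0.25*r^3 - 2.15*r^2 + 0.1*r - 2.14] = 0.75*r^2 - 4.3*r + 0.1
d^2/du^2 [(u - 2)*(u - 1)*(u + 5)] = 6*u + 4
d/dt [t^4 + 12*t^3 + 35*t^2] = 2*t*(2*t^2 + 18*t + 35)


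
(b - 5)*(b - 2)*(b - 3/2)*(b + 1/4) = b^4 - 33*b^3/4 + 147*b^2/8 - 79*b/8 - 15/4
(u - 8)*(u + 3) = u^2 - 5*u - 24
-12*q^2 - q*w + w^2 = (-4*q + w)*(3*q + w)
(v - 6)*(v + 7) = v^2 + v - 42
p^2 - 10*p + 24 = (p - 6)*(p - 4)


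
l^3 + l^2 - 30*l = l*(l - 5)*(l + 6)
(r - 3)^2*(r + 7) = r^3 + r^2 - 33*r + 63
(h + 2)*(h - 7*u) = h^2 - 7*h*u + 2*h - 14*u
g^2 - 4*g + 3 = (g - 3)*(g - 1)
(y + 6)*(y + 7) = y^2 + 13*y + 42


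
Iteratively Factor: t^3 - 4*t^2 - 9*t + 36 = (t - 4)*(t^2 - 9) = (t - 4)*(t - 3)*(t + 3)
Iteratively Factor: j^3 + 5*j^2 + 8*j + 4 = (j + 1)*(j^2 + 4*j + 4) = (j + 1)*(j + 2)*(j + 2)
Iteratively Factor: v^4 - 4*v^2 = (v - 2)*(v^3 + 2*v^2) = v*(v - 2)*(v^2 + 2*v) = v*(v - 2)*(v + 2)*(v)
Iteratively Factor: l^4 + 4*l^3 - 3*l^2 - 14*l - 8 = (l - 2)*(l^3 + 6*l^2 + 9*l + 4) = (l - 2)*(l + 1)*(l^2 + 5*l + 4) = (l - 2)*(l + 1)^2*(l + 4)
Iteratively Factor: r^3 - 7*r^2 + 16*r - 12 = (r - 2)*(r^2 - 5*r + 6) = (r - 3)*(r - 2)*(r - 2)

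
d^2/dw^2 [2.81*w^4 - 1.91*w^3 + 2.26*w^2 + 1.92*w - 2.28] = 33.72*w^2 - 11.46*w + 4.52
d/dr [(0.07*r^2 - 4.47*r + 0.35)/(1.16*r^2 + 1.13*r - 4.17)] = (5.2643*r^2 - 1.3958*r + 18.2444)/(1.3456*r^4 + 2.6216*r^3 - 8.3975*r^2 - 9.4242*r + 17.3889)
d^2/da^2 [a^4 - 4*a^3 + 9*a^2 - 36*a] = 12*a^2 - 24*a + 18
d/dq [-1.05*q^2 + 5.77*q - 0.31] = 5.77 - 2.1*q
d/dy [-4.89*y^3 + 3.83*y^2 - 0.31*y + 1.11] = -14.67*y^2 + 7.66*y - 0.31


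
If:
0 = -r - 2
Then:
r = -2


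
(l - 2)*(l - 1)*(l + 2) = l^3 - l^2 - 4*l + 4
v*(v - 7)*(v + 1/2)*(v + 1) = v^4 - 11*v^3/2 - 10*v^2 - 7*v/2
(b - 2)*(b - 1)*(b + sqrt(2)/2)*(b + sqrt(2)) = b^4 - 3*b^3 + 3*sqrt(2)*b^3/2 - 9*sqrt(2)*b^2/2 + 3*b^2 - 3*b + 3*sqrt(2)*b + 2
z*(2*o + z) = 2*o*z + z^2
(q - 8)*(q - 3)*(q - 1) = q^3 - 12*q^2 + 35*q - 24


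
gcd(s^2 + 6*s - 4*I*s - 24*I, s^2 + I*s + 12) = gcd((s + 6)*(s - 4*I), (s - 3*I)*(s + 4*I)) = 1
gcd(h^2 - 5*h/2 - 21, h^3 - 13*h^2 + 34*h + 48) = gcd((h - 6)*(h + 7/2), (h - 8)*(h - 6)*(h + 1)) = h - 6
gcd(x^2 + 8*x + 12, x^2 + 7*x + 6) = x + 6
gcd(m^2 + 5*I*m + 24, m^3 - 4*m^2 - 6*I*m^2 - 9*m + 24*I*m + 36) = m - 3*I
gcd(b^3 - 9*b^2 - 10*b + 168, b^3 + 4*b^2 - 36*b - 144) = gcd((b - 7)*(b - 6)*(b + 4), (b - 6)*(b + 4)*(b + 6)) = b^2 - 2*b - 24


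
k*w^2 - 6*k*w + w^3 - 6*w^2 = w*(k + w)*(w - 6)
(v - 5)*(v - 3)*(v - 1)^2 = v^4 - 10*v^3 + 32*v^2 - 38*v + 15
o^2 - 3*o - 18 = (o - 6)*(o + 3)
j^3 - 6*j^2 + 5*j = j*(j - 5)*(j - 1)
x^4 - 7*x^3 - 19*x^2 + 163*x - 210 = (x - 7)*(x - 3)*(x - 2)*(x + 5)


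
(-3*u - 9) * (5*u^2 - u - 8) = -15*u^3 - 42*u^2 + 33*u + 72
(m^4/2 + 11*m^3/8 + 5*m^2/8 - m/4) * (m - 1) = m^5/2 + 7*m^4/8 - 3*m^3/4 - 7*m^2/8 + m/4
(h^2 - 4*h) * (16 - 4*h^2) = -4*h^4 + 16*h^3 + 16*h^2 - 64*h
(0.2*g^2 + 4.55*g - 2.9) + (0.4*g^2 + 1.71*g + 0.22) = 0.6*g^2 + 6.26*g - 2.68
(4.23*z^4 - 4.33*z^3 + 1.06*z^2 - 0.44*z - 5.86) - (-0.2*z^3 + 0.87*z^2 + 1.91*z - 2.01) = 4.23*z^4 - 4.13*z^3 + 0.19*z^2 - 2.35*z - 3.85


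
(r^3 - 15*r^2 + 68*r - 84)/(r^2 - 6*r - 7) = (r^2 - 8*r + 12)/(r + 1)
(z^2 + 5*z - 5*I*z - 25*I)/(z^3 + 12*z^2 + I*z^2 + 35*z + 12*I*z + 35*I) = (z - 5*I)/(z^2 + z*(7 + I) + 7*I)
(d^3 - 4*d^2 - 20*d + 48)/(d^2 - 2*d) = d - 2 - 24/d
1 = 1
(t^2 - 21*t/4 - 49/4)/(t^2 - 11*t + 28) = (t + 7/4)/(t - 4)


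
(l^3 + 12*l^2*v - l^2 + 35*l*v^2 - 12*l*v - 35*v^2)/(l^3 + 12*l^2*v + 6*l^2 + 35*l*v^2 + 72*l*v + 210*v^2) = (l - 1)/(l + 6)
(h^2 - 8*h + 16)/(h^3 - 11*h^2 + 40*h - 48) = 1/(h - 3)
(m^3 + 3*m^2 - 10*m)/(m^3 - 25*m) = (m - 2)/(m - 5)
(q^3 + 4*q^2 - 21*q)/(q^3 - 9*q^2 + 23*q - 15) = q*(q + 7)/(q^2 - 6*q + 5)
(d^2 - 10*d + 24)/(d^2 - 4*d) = (d - 6)/d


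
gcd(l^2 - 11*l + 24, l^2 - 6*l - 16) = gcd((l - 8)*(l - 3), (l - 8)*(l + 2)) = l - 8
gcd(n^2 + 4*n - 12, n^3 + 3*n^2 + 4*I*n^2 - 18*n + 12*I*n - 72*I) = n + 6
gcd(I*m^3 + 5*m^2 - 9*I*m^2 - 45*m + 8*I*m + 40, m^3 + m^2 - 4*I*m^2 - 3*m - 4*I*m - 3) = 1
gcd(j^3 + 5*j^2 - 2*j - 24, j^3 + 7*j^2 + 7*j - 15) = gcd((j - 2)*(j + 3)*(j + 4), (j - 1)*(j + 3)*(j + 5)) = j + 3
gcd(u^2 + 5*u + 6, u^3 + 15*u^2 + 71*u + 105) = u + 3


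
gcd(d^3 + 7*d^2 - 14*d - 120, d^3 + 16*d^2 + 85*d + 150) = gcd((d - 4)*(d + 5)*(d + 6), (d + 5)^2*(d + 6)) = d^2 + 11*d + 30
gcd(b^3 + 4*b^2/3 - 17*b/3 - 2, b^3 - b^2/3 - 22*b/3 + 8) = b^2 + b - 6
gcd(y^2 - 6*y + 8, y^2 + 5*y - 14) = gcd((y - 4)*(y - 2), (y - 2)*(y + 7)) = y - 2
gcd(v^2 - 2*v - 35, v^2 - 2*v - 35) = v^2 - 2*v - 35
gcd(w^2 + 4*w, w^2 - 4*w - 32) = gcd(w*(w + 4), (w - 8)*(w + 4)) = w + 4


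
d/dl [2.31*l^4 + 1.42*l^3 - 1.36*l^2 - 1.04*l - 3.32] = 9.24*l^3 + 4.26*l^2 - 2.72*l - 1.04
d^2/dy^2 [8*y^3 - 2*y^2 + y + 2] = 48*y - 4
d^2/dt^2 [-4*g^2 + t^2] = 2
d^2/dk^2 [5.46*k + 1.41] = 0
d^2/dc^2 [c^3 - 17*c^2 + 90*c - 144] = 6*c - 34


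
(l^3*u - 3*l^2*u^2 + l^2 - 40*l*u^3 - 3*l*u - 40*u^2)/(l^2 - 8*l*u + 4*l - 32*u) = (l^2*u + 5*l*u^2 + l + 5*u)/(l + 4)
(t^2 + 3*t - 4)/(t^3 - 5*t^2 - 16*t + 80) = (t - 1)/(t^2 - 9*t + 20)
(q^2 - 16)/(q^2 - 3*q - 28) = (q - 4)/(q - 7)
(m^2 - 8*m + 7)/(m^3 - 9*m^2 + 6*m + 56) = (m - 1)/(m^2 - 2*m - 8)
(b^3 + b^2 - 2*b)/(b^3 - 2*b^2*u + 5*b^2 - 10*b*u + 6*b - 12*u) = b*(1 - b)/(-b^2 + 2*b*u - 3*b + 6*u)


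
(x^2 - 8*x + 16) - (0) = x^2 - 8*x + 16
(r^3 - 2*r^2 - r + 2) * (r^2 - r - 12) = r^5 - 3*r^4 - 11*r^3 + 27*r^2 + 10*r - 24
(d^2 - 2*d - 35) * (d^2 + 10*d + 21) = d^4 + 8*d^3 - 34*d^2 - 392*d - 735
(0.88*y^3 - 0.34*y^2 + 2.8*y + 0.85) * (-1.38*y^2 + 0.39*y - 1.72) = -1.2144*y^5 + 0.8124*y^4 - 5.5102*y^3 + 0.5038*y^2 - 4.4845*y - 1.462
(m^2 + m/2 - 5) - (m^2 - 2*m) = 5*m/2 - 5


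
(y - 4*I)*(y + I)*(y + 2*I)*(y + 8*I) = y^4 + 7*I*y^3 + 18*y^2 + 88*I*y - 64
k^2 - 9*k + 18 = (k - 6)*(k - 3)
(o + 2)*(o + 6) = o^2 + 8*o + 12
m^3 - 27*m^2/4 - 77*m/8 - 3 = (m - 8)*(m + 1/2)*(m + 3/4)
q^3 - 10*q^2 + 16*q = q*(q - 8)*(q - 2)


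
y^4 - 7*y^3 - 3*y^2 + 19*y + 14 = (y - 7)*(y - 2)*(y + 1)^2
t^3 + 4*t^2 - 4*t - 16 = (t - 2)*(t + 2)*(t + 4)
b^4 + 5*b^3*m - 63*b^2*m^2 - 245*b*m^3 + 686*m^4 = (b - 7*m)*(b - 2*m)*(b + 7*m)^2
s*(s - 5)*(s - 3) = s^3 - 8*s^2 + 15*s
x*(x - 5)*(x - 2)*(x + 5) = x^4 - 2*x^3 - 25*x^2 + 50*x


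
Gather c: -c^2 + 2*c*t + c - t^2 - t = -c^2 + c*(2*t + 1) - t^2 - t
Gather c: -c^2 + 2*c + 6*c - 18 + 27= -c^2 + 8*c + 9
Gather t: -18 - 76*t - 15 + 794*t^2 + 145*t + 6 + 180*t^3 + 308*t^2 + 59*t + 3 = 180*t^3 + 1102*t^2 + 128*t - 24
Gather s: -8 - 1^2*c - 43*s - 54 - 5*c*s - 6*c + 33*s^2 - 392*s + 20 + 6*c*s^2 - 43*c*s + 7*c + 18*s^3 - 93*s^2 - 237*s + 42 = 18*s^3 + s^2*(6*c - 60) + s*(-48*c - 672)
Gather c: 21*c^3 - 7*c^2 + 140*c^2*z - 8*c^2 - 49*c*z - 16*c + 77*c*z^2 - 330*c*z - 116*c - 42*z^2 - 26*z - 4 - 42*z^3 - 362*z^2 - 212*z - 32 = 21*c^3 + c^2*(140*z - 15) + c*(77*z^2 - 379*z - 132) - 42*z^3 - 404*z^2 - 238*z - 36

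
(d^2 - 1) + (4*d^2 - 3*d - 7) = 5*d^2 - 3*d - 8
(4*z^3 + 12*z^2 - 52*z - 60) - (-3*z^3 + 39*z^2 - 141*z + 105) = 7*z^3 - 27*z^2 + 89*z - 165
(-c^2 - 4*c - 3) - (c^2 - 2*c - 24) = -2*c^2 - 2*c + 21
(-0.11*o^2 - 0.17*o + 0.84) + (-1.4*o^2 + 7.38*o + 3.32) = -1.51*o^2 + 7.21*o + 4.16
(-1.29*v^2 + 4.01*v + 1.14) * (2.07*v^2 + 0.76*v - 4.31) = -2.6703*v^4 + 7.3203*v^3 + 10.9673*v^2 - 16.4167*v - 4.9134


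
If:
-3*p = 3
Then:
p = -1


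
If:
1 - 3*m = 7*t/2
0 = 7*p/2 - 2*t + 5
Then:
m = 1/3 - 7*t/6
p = 4*t/7 - 10/7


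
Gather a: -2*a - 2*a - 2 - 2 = -4*a - 4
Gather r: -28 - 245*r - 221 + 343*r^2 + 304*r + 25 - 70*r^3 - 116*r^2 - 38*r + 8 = -70*r^3 + 227*r^2 + 21*r - 216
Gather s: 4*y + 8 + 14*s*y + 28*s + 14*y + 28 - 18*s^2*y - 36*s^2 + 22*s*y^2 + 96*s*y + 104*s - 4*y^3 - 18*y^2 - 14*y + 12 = s^2*(-18*y - 36) + s*(22*y^2 + 110*y + 132) - 4*y^3 - 18*y^2 + 4*y + 48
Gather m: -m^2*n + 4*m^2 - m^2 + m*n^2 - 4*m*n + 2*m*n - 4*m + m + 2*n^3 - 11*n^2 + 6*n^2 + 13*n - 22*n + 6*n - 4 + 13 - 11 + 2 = m^2*(3 - n) + m*(n^2 - 2*n - 3) + 2*n^3 - 5*n^2 - 3*n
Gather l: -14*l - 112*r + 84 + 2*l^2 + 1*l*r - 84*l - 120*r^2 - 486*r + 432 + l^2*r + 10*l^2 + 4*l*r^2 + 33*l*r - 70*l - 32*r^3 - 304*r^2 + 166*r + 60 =l^2*(r + 12) + l*(4*r^2 + 34*r - 168) - 32*r^3 - 424*r^2 - 432*r + 576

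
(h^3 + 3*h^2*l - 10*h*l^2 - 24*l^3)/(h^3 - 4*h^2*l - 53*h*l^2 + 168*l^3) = (h^2 + 6*h*l + 8*l^2)/(h^2 - h*l - 56*l^2)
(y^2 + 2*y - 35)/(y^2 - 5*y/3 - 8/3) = 3*(-y^2 - 2*y + 35)/(-3*y^2 + 5*y + 8)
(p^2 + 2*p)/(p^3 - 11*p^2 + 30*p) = (p + 2)/(p^2 - 11*p + 30)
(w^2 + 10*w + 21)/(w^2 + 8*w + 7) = (w + 3)/(w + 1)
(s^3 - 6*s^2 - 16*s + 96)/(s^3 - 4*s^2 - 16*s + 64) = (s - 6)/(s - 4)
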